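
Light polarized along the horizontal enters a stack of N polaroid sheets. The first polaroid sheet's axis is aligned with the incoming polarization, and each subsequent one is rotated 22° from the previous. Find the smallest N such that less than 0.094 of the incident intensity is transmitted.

First polarizer is aligned with the polarization: full transmission.
Each further stage multiplies by cos²(22°) = 0.8597.
After N polarizers: T = 0.8597^(N−1). Require T < 0.094 ⇒ N−1 > ln(0.094)/ln(0.8597) = 15.64, so N−1 ≥ 16 and N = 17.
Check: N=17 gives T = 0.08898 < 0.094; N=16 gives T = 0.1035.

N = 17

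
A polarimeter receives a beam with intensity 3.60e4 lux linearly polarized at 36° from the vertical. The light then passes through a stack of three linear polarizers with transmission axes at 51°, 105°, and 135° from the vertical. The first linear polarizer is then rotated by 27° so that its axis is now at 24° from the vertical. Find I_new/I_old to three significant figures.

I_new/I_old ≈ 0.0726

Before rotation:
By Malus's law, I₁ = I₀ cos²(51° − 36°) = I₀ cos²(15°) = 0.933 I₀.
I₂ = I₁ cos²(105° − 51°) = 0.933 I₀ · cos²(54°) = 0.3223 I₀.
I₃ = I₂ cos²(135° − 105°) = 0.3223 I₀ · cos²(30°) = 0.2418 I₀.
After rotation:
I₁ = I₀ cos²(24° − 36°) = I₀ cos²(12°) = 0.9568 I₀.
I₂ = I₁ cos²(105° − 24°) = 0.9568 I₀ · cos²(81°) = 0.02341 I₀.
I₃ = I₂ cos²(135° − 105°) = 0.02341 I₀ · cos²(30°) = 0.01756 I₀.
Ratio = 0.01756 / 0.2418 = 0.07264.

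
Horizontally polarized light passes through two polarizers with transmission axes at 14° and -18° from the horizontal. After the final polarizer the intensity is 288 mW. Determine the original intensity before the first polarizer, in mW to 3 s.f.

I₀ ≈ 425 mW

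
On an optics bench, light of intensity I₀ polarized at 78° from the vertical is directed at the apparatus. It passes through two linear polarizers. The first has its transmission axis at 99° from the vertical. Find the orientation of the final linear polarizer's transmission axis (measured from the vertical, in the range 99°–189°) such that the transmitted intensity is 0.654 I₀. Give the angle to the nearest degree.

I₁ = I₀ cos²(99° − 78°) = I₀ cos²(21°) = 0.8716 I₀.
Need I₂/I₀ = 0.654, so cos²(θ − 99°) = 0.654 / 0.8716 = 0.7504.
θ − 99° = arccos(√0.7504) = 30.0°, giving θ ≈ 99 + 30.0 = 129.0°.

θ ≈ 129°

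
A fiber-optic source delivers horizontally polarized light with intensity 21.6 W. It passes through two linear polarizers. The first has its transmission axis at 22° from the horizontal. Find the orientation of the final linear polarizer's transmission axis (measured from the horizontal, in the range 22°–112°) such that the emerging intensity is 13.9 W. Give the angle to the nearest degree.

I₁ = I₀ cos²(22° − 0°) = I₀ cos²(22°) = 0.8597 I₀.
Target fraction: 13.9 / 21.6 W = 0.6435 of I₀.
Need I₂/I₀ = 0.6435, so cos²(θ − 22°) = 0.6435 / 0.8597 = 0.7486.
θ − 22° = arccos(√0.7486) = 30.1°, giving θ ≈ 22 + 30.1 = 52.1°.

θ ≈ 52°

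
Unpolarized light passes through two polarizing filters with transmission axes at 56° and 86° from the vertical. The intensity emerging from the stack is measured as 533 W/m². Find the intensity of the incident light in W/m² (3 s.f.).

I₀ ≈ 1420 W/m²

Unpolarized light through the first polarizer → I₁ = ½ I₀, now polarized at 56°.
I₂ = I₁ cos²(86° − 56°) = 0.5 I₀ · cos²(30°) = 0.375 I₀.
So 533 W/m² = 0.375 I₀, giving I₀ = 533/0.375 = 1421 W/m².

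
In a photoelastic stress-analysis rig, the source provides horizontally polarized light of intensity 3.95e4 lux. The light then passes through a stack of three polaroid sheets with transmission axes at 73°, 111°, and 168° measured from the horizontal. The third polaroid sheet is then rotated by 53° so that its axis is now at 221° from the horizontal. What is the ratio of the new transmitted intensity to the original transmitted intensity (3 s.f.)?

I_new/I_old ≈ 0.394

Before rotation:
I₁ = I₀ cos²(73° − 0°) = I₀ cos²(73°) = 0.08548 I₀.
I₂ = I₁ cos²(111° − 73°) = 0.08548 I₀ · cos²(38°) = 0.05308 I₀.
I₃ = I₂ cos²(168° − 111°) = 0.05308 I₀ · cos²(57°) = 0.01575 I₀.
After rotation:
I₁ = I₀ cos²(73° − 0°) = I₀ cos²(73°) = 0.08548 I₀.
I₂ = I₁ cos²(111° − 73°) = 0.08548 I₀ · cos²(38°) = 0.05308 I₀.
Angle between axes 2 and 3: 70°. I₃ = 0.05308 I₀ · cos²(70°) = 0.006209 I₀.
Ratio = 0.006209 / 0.01575 = 0.3944.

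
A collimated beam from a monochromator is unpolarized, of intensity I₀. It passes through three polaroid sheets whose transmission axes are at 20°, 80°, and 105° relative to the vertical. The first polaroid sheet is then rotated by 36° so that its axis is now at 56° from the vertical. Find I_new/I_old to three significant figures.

Before rotation:
Unpolarized light through the first polarizer → I₁ = ½ I₀, now polarized at 20°.
I₂ = I₁ cos²(80° − 20°) = 0.5 I₀ · cos²(60°) = 0.125 I₀.
I₃ = I₂ cos²(105° − 80°) = 0.125 I₀ · cos²(25°) = 0.1027 I₀.
After rotation:
Unpolarized light through the first polarizer → I₁ = ½ I₀, now polarized at 56°.
I₂ = I₁ cos²(80° − 56°) = 0.5 I₀ · cos²(24°) = 0.4173 I₀.
I₃ = I₂ cos²(105° − 80°) = 0.4173 I₀ · cos²(25°) = 0.3428 I₀.
Ratio = 0.3428 / 0.1027 = 3.338.

I_new/I_old ≈ 3.34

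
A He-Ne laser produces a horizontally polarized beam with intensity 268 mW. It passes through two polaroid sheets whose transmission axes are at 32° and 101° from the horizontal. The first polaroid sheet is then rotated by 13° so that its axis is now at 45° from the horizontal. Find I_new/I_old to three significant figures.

Before rotation:
I₁ = I₀ cos²(32° − 0°) = I₀ cos²(32°) = 0.7192 I₀.
I₂ = I₁ cos²(101° − 32°) = 0.7192 I₀ · cos²(69°) = 0.09236 I₀.
After rotation:
I₁ = I₀ cos²(45° − 0°) = I₀ cos²(45°) = 0.5 I₀.
I₂ = I₁ cos²(101° − 45°) = 0.5 I₀ · cos²(56°) = 0.1563 I₀.
Ratio = 0.1563 / 0.09236 = 1.693.

I_new/I_old ≈ 1.69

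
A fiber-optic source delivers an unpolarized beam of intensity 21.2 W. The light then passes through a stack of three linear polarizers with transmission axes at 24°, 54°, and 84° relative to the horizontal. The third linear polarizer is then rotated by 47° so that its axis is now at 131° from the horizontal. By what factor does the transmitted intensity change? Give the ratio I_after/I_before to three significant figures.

I_new/I_old ≈ 0.0675

Before rotation:
Unpolarized light through the first polarizer → I₁ = ½ I₀, now polarized at 24°.
I₂ = I₁ cos²(54° − 24°) = 0.5 I₀ · cos²(30°) = 0.375 I₀.
I₃ = I₂ cos²(84° − 54°) = 0.375 I₀ · cos²(30°) = 0.2813 I₀.
After rotation:
Unpolarized light through the first polarizer → I₁ = ½ I₀, now polarized at 24°.
I₂ = I₁ cos²(54° − 24°) = 0.5 I₀ · cos²(30°) = 0.375 I₀.
I₃ = I₂ cos²(131° − 54°) = 0.375 I₀ · cos²(77°) = 0.01898 I₀.
Ratio = 0.01898 / 0.2813 = 0.06747.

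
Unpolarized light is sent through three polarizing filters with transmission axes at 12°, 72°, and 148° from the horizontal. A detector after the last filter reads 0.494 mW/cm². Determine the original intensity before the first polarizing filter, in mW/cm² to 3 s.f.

I₀ ≈ 67.5 mW/cm²

Unpolarized light through the first polarizer → I₁ = ½ I₀, now polarized at 12°.
I₂ = I₁ cos²(72° − 12°) = 0.5 I₀ · cos²(60°) = 0.125 I₀.
I₃ = I₂ cos²(148° − 72°) = 0.125 I₀ · cos²(76°) = 0.007316 I₀.
So 0.494 mW/cm² = 0.007316 I₀, giving I₀ = 0.494/0.007316 = 67.53 mW/cm².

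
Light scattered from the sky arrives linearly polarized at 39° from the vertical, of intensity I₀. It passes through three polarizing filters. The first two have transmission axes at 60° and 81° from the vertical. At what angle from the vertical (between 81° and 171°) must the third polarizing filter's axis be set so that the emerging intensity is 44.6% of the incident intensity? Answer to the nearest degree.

I₁ = I₀ cos²(60° − 39°) = I₀ cos²(21°) = 0.8716 I₀.
I₂ = I₁ cos²(81° − 60°) = 0.8716 I₀ · cos²(21°) = 0.7596 I₀.
Need I₃/I₀ = 0.446, so cos²(θ − 81°) = 0.446 / 0.7596 = 0.5871.
θ − 81° = arccos(√0.5871) = 40.0°, giving θ ≈ 81 + 40.0 = 121.0°.

θ ≈ 121°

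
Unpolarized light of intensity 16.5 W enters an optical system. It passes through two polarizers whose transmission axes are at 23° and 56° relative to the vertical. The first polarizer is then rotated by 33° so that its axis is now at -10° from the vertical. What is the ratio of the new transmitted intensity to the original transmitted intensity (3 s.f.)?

I_new/I_old ≈ 0.235

Before rotation:
Unpolarized light through the first polarizer → I₁ = ½ I₀, now polarized at 23°.
I₂ = I₁ cos²(56° − 23°) = 0.5 I₀ · cos²(33°) = 0.3517 I₀.
After rotation:
Unpolarized light through the first polarizer → I₁ = ½ I₀, now polarized at -10°.
I₂ = I₁ cos²(56° + 10°) = 0.5 I₀ · cos²(66°) = 0.08272 I₀.
Ratio = 0.08272 / 0.3517 = 0.2352.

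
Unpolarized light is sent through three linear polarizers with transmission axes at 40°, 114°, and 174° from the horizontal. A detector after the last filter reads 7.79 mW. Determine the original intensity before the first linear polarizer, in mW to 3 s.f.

I₀ ≈ 820 mW

Unpolarized light through the first polarizer → I₁ = ½ I₀, now polarized at 40°.
I₂ = I₁ cos²(114° − 40°) = 0.5 I₀ · cos²(74°) = 0.03799 I₀.
I₃ = I₂ cos²(174° − 114°) = 0.03799 I₀ · cos²(60°) = 0.009497 I₀.
So 7.79 mW = 0.009497 I₀, giving I₀ = 7.79/0.009497 = 820.3 mW.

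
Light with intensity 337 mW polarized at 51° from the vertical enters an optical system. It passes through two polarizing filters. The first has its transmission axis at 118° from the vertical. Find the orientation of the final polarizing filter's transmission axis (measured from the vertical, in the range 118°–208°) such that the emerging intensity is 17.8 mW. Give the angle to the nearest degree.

I₁ = I₀ cos²(118° − 51°) = I₀ cos²(67°) = 0.1527 I₀.
Target fraction: 17.8 / 337 mW = 0.05282 of I₀.
Need I₂/I₀ = 0.05282, so cos²(θ − 118°) = 0.05282 / 0.1527 = 0.346.
θ − 118° = arccos(√0.346) = 54.0°, giving θ ≈ 118 + 54.0 = 172.0°.

θ ≈ 172°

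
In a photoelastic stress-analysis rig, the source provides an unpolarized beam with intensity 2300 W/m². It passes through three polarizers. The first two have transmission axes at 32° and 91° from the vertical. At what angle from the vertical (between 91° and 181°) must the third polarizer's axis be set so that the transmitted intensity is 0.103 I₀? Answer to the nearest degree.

Unpolarized light through the first polarizer → I₁ = ½ I₀, now polarized at 32°.
I₂ = I₁ cos²(91° − 32°) = 0.5 I₀ · cos²(59°) = 0.1326 I₀.
Need I₃/I₀ = 0.103, so cos²(θ − 91°) = 0.103 / 0.1326 = 0.7766.
θ − 91° = arccos(√0.7766) = 28.2°, giving θ ≈ 91 + 28.2 = 119.2°.

θ ≈ 119°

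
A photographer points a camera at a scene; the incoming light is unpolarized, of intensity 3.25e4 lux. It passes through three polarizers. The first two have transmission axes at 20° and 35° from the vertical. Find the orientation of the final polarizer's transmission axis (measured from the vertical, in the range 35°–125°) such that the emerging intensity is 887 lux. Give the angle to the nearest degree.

θ ≈ 111°

Unpolarized light through the first polarizer → I₁ = ½ I₀, now polarized at 20°.
I₂ = I₁ cos²(35° − 20°) = 0.5 I₀ · cos²(15°) = 0.4665 I₀.
Target fraction: 887 / 3.25e4 lux = 0.02729 of I₀.
Need I₃/I₀ = 0.02729, so cos²(θ − 35°) = 0.02729 / 0.4665 = 0.0585.
θ − 35° = arccos(√0.0585) = 76.0°, giving θ ≈ 35 + 76.0 = 111.0°.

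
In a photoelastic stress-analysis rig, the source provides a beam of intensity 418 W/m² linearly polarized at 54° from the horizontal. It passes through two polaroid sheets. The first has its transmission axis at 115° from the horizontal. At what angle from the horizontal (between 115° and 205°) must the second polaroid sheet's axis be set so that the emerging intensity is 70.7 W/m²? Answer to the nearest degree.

I₁ = I₀ cos²(115° − 54°) = I₀ cos²(61°) = 0.235 I₀.
Target fraction: 70.7 / 418 W/m² = 0.1691 of I₀.
Need I₂/I₀ = 0.1691, so cos²(θ − 115°) = 0.1691 / 0.235 = 0.7196.
θ − 115° = arccos(√0.7196) = 32.0°, giving θ ≈ 115 + 32.0 = 147.0°.

θ ≈ 147°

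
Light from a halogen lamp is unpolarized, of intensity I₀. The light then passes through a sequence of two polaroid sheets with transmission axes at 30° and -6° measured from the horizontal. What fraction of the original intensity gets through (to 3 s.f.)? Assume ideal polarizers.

Unpolarized light through the first polarizer → I₁ = ½ I₀, now polarized at 30°.
I₂ = I₁ cos²(-6° − 30°) = 0.5 I₀ · cos²(36°) = 0.3273 I₀.
Transmitted fraction = 0.3273.

≈ 0.327 I₀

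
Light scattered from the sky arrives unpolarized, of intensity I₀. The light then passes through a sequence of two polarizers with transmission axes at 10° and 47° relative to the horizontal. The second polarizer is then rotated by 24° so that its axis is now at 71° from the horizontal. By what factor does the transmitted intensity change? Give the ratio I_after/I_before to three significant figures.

I_new/I_old ≈ 0.369

Before rotation:
Unpolarized light through the first polarizer → I₁ = ½ I₀, now polarized at 10°.
I₂ = I₁ cos²(47° − 10°) = 0.5 I₀ · cos²(37°) = 0.3189 I₀.
After rotation:
Unpolarized light through the first polarizer → I₁ = ½ I₀, now polarized at 10°.
I₂ = I₁ cos²(71° − 10°) = 0.5 I₀ · cos²(61°) = 0.1175 I₀.
Ratio = 0.1175 / 0.3189 = 0.3685.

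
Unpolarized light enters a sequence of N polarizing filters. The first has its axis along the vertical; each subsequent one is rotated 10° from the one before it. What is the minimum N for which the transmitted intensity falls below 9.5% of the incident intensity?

N = 56

First polarizer halves the unpolarized light: factor 1/2.
Each further stage multiplies by cos²(10°) = 0.9698.
After N polarizers: T = 0.5·0.9698^(N−1). Require T < 0.095 ⇒ N−1 > ln(0.095/0.5)/ln(0.9698) = 54.24, so N−1 ≥ 55 and N = 56.
Check: N=56 gives T = 0.09282 < 0.095; N=55 gives T = 0.0957.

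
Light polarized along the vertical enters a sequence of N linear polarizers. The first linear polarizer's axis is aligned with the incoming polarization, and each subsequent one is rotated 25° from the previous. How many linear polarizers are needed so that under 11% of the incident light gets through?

First polarizer is aligned with the polarization: full transmission.
Each further stage multiplies by cos²(25°) = 0.8214.
After N polarizers: T = 0.8214^(N−1). Require T < 0.11 ⇒ N−1 > ln(0.11)/ln(0.8214) = 11.22, so N−1 ≥ 12 and N = 13.
Check: N=13 gives T = 0.09432 < 0.11; N=12 gives T = 0.1148.

N = 13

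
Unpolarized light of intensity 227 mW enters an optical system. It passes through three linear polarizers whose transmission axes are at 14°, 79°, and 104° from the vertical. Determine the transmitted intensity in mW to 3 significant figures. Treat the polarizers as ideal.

I ≈ 16.7 mW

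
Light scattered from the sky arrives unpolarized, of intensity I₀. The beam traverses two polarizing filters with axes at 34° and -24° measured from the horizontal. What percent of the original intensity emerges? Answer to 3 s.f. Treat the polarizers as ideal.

≈ 14.0%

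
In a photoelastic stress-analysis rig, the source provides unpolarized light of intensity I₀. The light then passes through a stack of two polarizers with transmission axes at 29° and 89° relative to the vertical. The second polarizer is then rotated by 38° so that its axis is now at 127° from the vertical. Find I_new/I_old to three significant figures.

I_new/I_old ≈ 0.0775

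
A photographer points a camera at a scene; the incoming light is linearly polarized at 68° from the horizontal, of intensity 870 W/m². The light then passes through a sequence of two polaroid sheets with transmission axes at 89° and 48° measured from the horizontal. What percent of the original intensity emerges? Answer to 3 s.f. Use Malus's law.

≈ 49.6%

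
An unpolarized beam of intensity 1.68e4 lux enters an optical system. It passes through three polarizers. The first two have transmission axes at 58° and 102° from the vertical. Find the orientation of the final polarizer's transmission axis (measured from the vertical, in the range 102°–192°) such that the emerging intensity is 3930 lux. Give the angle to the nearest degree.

θ ≈ 120°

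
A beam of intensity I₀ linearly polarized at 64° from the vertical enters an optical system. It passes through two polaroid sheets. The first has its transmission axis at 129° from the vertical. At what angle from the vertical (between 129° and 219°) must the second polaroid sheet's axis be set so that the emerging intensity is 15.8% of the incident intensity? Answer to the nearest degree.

θ ≈ 149°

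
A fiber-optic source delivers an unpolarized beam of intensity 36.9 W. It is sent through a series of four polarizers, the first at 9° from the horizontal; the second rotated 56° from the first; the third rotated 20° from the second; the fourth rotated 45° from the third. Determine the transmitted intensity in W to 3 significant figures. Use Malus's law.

I ≈ 2.55 W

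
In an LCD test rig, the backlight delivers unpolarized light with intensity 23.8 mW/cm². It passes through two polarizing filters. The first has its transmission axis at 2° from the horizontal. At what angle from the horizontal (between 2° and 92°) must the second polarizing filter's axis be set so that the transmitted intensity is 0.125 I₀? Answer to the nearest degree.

Unpolarized light through the first polarizer → I₁ = ½ I₀, now polarized at 2°.
Need I₂/I₀ = 0.125, so cos²(θ − 2°) = 0.125 / 0.5 = 0.25.
θ − 2° = arccos(√0.25) = 60.0°, giving θ ≈ 2 + 60.0 = 62.0°.

θ ≈ 62°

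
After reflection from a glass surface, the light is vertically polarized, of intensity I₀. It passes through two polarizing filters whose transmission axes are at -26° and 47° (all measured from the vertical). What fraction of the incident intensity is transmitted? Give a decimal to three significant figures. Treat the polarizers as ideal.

≈ 0.0691 I₀

I₁ = I₀ cos²(-26° − 0°) = I₀ cos²(26°) = 0.8078 I₀.
I₂ = I₁ cos²(47° + 26°) = 0.8078 I₀ · cos²(73°) = 0.06905 I₀.
Transmitted fraction = 0.06905.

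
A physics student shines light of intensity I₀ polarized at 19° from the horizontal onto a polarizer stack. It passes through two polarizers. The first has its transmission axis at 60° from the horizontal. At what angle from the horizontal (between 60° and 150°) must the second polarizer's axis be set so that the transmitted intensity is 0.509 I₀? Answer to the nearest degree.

I₁ = I₀ cos²(60° − 19°) = I₀ cos²(41°) = 0.5696 I₀.
Need I₂/I₀ = 0.509, so cos²(θ − 60°) = 0.509 / 0.5696 = 0.8936.
θ − 60° = arccos(√0.8936) = 19.0°, giving θ ≈ 60 + 19.0 = 79.0°.

θ ≈ 79°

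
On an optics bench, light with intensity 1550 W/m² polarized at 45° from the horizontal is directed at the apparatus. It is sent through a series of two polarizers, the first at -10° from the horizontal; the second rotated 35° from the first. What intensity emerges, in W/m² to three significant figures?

I ≈ 342 W/m²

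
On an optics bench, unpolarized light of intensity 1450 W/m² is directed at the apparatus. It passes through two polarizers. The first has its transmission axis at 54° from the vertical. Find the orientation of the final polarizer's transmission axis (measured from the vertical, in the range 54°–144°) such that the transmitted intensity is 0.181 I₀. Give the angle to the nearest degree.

θ ≈ 107°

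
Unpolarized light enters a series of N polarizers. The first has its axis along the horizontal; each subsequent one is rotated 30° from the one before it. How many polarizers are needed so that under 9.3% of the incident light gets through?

N = 7

First polarizer halves the unpolarized light: factor 1/2.
Each further stage multiplies by cos²(30°) = 0.75.
After N polarizers: T = 0.5·0.75^(N−1). Require T < 0.093 ⇒ N−1 > ln(0.093/0.5)/ln(0.75) = 5.85, so N−1 ≥ 6 and N = 7.
Check: N=7 gives T = 0.08899 < 0.093; N=6 gives T = 0.1187.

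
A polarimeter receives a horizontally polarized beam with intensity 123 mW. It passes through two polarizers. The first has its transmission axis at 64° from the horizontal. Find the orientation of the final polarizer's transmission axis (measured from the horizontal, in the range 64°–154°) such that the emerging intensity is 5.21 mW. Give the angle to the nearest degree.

By Malus's law, I₁ = I₀ cos²(64° − 0°) = I₀ cos²(64°) = 0.1922 I₀.
Target fraction: 5.21 / 123 mW = 0.04236 of I₀.
Need I₂/I₀ = 0.04236, so cos²(θ − 64°) = 0.04236 / 0.1922 = 0.2204.
θ − 64° = arccos(√0.2204) = 62.0°, giving θ ≈ 64 + 62.0 = 126.0°.

θ ≈ 126°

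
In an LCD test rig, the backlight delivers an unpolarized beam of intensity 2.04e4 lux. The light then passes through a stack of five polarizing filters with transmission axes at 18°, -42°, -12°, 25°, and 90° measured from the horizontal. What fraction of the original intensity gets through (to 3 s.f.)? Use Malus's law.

I/I₀ ≈ 0.0107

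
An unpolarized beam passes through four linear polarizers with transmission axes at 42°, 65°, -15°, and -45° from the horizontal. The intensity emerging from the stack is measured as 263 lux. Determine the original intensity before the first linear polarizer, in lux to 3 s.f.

I₀ ≈ 2.74e4 lux

Unpolarized light through the first polarizer → I₁ = ½ I₀, now polarized at 42°.
I₂ = I₁ cos²(65° − 42°) = 0.5 I₀ · cos²(23°) = 0.4237 I₀.
I₃ = I₂ cos²(-15° − 65°) = 0.4237 I₀ · cos²(80°) = 0.01278 I₀.
I₄ = I₃ cos²(-45° + 15°) = 0.01278 I₀ · cos²(30°) = 0.009581 I₀.
So 263 lux = 0.009581 I₀, giving I₀ = 263/0.009581 = 2.745e+04 lux.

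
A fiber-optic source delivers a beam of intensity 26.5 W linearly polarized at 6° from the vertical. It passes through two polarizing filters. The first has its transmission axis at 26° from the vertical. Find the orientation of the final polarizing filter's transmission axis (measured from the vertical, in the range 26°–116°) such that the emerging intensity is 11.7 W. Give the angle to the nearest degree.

θ ≈ 71°

I₁ = I₀ cos²(26° − 6°) = I₀ cos²(20°) = 0.883 I₀.
Target fraction: 11.7 / 26.5 W = 0.4415 of I₀.
Need I₂/I₀ = 0.4415, so cos²(θ − 26°) = 0.4415 / 0.883 = 0.5.
θ − 26° = arccos(√0.5) = 45.0°, giving θ ≈ 26 + 45.0 = 71.0°.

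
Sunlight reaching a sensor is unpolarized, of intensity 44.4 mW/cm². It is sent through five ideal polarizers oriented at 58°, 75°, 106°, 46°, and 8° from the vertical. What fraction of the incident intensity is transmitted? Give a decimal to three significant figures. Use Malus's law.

Unpolarized light through the first polarizer → I₁ = 44.4 mW/cm²/2 = 22.2 mW/cm², polarized at 58°.
I₂ = I₁ · cos²(17°) = 22.2 · 0.9145 = 20.3 mW/cm².
I₃ = I₂ · cos²(31°) = 20.3 · 0.7347 = 14.92 mW/cm².
I₄ = I₃ · cos²(60°) = 14.92 · 0.25 = 3.729 mW/cm².
I₅ = I₄ · cos²(38°) = 3.729 · 0.621 = 2.316 mW/cm².
Transmitted fraction = 0.05216.

I/I₀ ≈ 0.0522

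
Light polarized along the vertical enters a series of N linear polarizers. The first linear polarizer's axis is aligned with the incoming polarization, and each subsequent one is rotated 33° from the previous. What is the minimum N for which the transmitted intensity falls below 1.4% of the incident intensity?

N = 14

First polarizer is aligned with the polarization: full transmission.
Each further stage multiplies by cos²(33°) = 0.7034.
After N polarizers: T = 0.7034^(N−1). Require T < 0.014 ⇒ N−1 > ln(0.014)/ln(0.7034) = 12.13, so N−1 ≥ 13 and N = 14.
Check: N=14 gives T = 0.01031 < 0.014; N=13 gives T = 0.01466.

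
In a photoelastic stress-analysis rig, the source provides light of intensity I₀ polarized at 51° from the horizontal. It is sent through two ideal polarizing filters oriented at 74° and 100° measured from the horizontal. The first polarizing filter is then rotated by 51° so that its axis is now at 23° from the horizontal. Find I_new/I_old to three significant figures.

I_new/I_old ≈ 0.0576

Before rotation:
I₁ = I₀ cos²(74° − 51°) = I₀ cos²(23°) = 0.8473 I₀.
I₂ = I₁ cos²(100° − 74°) = 0.8473 I₀ · cos²(26°) = 0.6845 I₀.
After rotation:
I₁ = I₀ cos²(23° − 51°) = I₀ cos²(28°) = 0.7796 I₀.
I₂ = I₁ cos²(100° − 23°) = 0.7796 I₀ · cos²(77°) = 0.03945 I₀.
Ratio = 0.03945 / 0.6845 = 0.05763.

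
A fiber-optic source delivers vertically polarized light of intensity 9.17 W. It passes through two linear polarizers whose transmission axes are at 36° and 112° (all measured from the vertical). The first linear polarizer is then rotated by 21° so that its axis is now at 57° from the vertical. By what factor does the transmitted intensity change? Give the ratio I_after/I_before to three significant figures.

Before rotation:
By Malus's law, I₁ = I₀ cos²(36° − 0°) = I₀ cos²(36°) = 0.6545 I₀.
I₂ = I₁ cos²(112° − 36°) = 0.6545 I₀ · cos²(76°) = 0.03831 I₀.
After rotation:
I₁ = I₀ cos²(57° − 0°) = I₀ cos²(57°) = 0.2966 I₀.
I₂ = I₁ cos²(112° − 57°) = 0.2966 I₀ · cos²(55°) = 0.09759 I₀.
Ratio = 0.09759 / 0.03831 = 2.548.

I_new/I_old ≈ 2.55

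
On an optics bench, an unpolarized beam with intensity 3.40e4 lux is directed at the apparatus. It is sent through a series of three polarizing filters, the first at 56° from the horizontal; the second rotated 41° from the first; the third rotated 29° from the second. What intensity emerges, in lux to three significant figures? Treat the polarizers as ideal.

I ≈ 7410 lux

Unpolarized light through the first polarizer → I₁ = 3.40e4 lux/2 = 1.7e+04 lux, polarized at 56°.
I₂ = I₁ · cos²(41°) = 1.7e+04 · 0.5696 = 9683 lux.
I₃ = I₂ · cos²(29°) = 9683 · 0.765 = 7407 lux.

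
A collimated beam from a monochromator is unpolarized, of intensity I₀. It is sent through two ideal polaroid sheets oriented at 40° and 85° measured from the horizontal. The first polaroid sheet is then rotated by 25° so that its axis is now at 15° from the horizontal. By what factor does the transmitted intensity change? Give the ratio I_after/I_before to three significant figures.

I_new/I_old ≈ 0.234

Before rotation:
Unpolarized light through the first polarizer → I₁ = ½ I₀, now polarized at 40°.
I₂ = I₁ cos²(85° − 40°) = 0.5 I₀ · cos²(45°) = 0.25 I₀.
After rotation:
Unpolarized light through the first polarizer → I₁ = ½ I₀, now polarized at 15°.
I₂ = I₁ cos²(85° − 15°) = 0.5 I₀ · cos²(70°) = 0.05849 I₀.
Ratio = 0.05849 / 0.25 = 0.234.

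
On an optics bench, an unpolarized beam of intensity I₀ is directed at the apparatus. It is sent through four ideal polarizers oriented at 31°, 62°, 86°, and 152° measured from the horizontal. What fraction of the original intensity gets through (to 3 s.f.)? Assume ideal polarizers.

≈ 0.0507 I₀

Unpolarized light through the first polarizer → I₁ = ½ I₀, now polarized at 31°.
I₂ = I₁ cos²(62° − 31°) = 0.5 I₀ · cos²(31°) = 0.3674 I₀.
I₃ = I₂ cos²(86° − 62°) = 0.3674 I₀ · cos²(24°) = 0.3066 I₀.
I₄ = I₃ cos²(152° − 86°) = 0.3066 I₀ · cos²(66°) = 0.05072 I₀.
Transmitted fraction = 0.05072.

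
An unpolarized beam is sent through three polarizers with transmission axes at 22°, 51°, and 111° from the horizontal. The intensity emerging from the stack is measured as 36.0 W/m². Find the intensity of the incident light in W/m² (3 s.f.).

I₀ ≈ 376 W/m²

Unpolarized light through the first polarizer → I₁ = ½ I₀, now polarized at 22°.
I₂ = I₁ cos²(51° − 22°) = 0.5 I₀ · cos²(29°) = 0.3825 I₀.
I₃ = I₂ cos²(111° − 51°) = 0.3825 I₀ · cos²(60°) = 0.09562 I₀.
So 36.0 W/m² = 0.09562 I₀, giving I₀ = 36.0/0.09562 = 376.5 W/m².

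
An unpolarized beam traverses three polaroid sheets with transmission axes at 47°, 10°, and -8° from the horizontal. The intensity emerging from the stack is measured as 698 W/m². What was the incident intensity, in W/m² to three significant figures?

I₀ ≈ 2420 W/m²

Unpolarized light through the first polarizer → I₁ = ½ I₀, now polarized at 47°.
I₂ = I₁ cos²(10° − 47°) = 0.5 I₀ · cos²(37°) = 0.3189 I₀.
I₃ = I₂ cos²(-8° − 10°) = 0.3189 I₀ · cos²(18°) = 0.2885 I₀.
So 698 W/m² = 0.2885 I₀, giving I₀ = 698/0.2885 = 2420 W/m².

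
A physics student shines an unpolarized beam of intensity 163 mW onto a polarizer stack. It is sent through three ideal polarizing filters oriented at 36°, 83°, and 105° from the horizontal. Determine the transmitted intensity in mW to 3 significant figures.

I ≈ 32.6 mW

Unpolarized light through the first polarizer → I₁ = 163 mW/2 = 81.5 mW, polarized at 36°.
I₂ = I₁ · cos²(47°) = 81.5 · 0.4651 = 37.91 mW.
I₃ = I₂ · cos²(22°) = 37.91 · 0.8597 = 32.59 mW.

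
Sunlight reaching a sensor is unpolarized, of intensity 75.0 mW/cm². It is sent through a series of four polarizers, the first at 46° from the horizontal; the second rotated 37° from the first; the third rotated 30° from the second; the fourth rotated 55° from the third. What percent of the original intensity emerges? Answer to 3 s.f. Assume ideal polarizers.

≈ 7.87%

Unpolarized light through the first polarizer → I₁ = 75.0 mW/cm²/2 = 37.5 mW/cm², polarized at 46°.
I₂ = I₁ · cos²(37°) = 37.5 · 0.6378 = 23.92 mW/cm².
I₃ = I₂ · cos²(30°) = 23.92 · 0.75 = 17.94 mW/cm².
I₄ = I₃ · cos²(55°) = 17.94 · 0.329 = 5.902 mW/cm².
That is 7.869% of the incident intensity.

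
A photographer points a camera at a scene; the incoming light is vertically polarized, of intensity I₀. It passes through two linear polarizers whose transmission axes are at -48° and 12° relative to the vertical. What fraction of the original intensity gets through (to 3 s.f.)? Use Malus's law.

By Malus's law, I₁ = I₀ cos²(-48° − 0°) = I₀ cos²(48°) = 0.4477 I₀.
I₂ = I₁ cos²(12° + 48°) = 0.4477 I₀ · cos²(60°) = 0.1119 I₀.
Transmitted fraction = 0.1119.

≈ 0.112 I₀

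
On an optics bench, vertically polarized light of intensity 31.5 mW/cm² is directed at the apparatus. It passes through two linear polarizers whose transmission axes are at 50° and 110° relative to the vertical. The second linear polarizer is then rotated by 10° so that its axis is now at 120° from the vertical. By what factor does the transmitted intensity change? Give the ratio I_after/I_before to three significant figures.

Before rotation:
I₁ = I₀ cos²(50° − 0°) = I₀ cos²(50°) = 0.4132 I₀.
I₂ = I₁ cos²(110° − 50°) = 0.4132 I₀ · cos²(60°) = 0.1033 I₀.
After rotation:
I₁ = I₀ cos²(50° − 0°) = I₀ cos²(50°) = 0.4132 I₀.
I₂ = I₁ cos²(120° − 50°) = 0.4132 I₀ · cos²(70°) = 0.04833 I₀.
Ratio = 0.04833 / 0.1033 = 0.4679.

I_new/I_old ≈ 0.468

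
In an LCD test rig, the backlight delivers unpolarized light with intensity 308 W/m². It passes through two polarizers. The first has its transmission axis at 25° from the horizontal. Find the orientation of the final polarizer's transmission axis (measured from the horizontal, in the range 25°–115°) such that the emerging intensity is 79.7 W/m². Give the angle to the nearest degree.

θ ≈ 69°

Unpolarized light through the first polarizer → I₁ = ½ I₀, now polarized at 25°.
Target fraction: 79.7 / 308 W/m² = 0.2588 of I₀.
Need I₂/I₀ = 0.2588, so cos²(θ − 25°) = 0.2588 / 0.5 = 0.5175.
θ − 25° = arccos(√0.5175) = 44.0°, giving θ ≈ 25 + 44.0 = 69.0°.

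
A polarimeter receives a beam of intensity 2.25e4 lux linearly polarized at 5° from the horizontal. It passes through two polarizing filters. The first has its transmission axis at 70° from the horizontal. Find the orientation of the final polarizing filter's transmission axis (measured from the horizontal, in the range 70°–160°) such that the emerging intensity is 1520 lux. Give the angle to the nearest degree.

By Malus's law, I₁ = I₀ cos²(70° − 5°) = I₀ cos²(65°) = 0.1786 I₀.
Target fraction: 1520 / 2.25e4 lux = 0.06756 of I₀.
Need I₂/I₀ = 0.06756, so cos²(θ − 70°) = 0.06756 / 0.1786 = 0.3782.
θ − 70° = arccos(√0.3782) = 52.0°, giving θ ≈ 70 + 52.0 = 122.0°.

θ ≈ 122°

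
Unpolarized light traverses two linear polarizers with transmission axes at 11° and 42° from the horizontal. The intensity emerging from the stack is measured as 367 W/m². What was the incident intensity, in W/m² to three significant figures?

I₀ ≈ 999 W/m²

Unpolarized light through the first polarizer → I₁ = ½ I₀, now polarized at 11°.
I₂ = I₁ cos²(42° − 11°) = 0.5 I₀ · cos²(31°) = 0.3674 I₀.
So 367 W/m² = 0.3674 I₀, giving I₀ = 367/0.3674 = 999 W/m².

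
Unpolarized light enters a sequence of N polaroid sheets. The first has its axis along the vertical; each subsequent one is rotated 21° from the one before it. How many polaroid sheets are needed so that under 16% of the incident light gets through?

N = 10

First polarizer halves the unpolarized light: factor 1/2.
Each further stage multiplies by cos²(21°) = 0.8716.
After N polarizers: T = 0.5·0.8716^(N−1). Require T < 0.16 ⇒ N−1 > ln(0.16/0.5)/ln(0.8716) = 8.29, so N−1 ≥ 9 and N = 10.
Check: N=10 gives T = 0.1451 < 0.16; N=9 gives T = 0.1665.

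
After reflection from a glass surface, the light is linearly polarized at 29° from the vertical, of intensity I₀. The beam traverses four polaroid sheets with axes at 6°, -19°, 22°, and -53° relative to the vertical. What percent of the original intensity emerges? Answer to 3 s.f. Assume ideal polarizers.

I₁ = I₀ cos²(6° − 29°) = I₀ cos²(23°) = 0.8473 I₀.
I₂ = I₁ cos²(-19° − 6°) = 0.8473 I₀ · cos²(25°) = 0.696 I₀.
I₃ = I₂ cos²(22° + 19°) = 0.696 I₀ · cos²(41°) = 0.3964 I₀.
I₄ = I₃ cos²(-53° − 22°) = 0.3964 I₀ · cos²(75°) = 0.02656 I₀.
That is 2.656% of the incident intensity.

≈ 2.66%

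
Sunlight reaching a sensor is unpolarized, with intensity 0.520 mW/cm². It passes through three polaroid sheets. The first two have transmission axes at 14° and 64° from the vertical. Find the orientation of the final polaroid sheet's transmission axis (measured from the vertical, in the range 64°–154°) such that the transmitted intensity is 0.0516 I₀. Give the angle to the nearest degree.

Unpolarized light through the first polarizer → I₁ = ½ I₀, now polarized at 14°.
I₂ = I₁ cos²(64° − 14°) = 0.5 I₀ · cos²(50°) = 0.2066 I₀.
Need I₃/I₀ = 0.0516, so cos²(θ − 64°) = 0.0516 / 0.2066 = 0.2498.
θ − 64° = arccos(√0.2498) = 60.0°, giving θ ≈ 64 + 60.0 = 124.0°.

θ ≈ 124°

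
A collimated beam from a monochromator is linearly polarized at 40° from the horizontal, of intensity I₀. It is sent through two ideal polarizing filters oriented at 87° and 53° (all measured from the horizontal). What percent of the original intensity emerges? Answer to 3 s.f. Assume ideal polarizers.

≈ 32.0%

I₁ = I₀ cos²(87° − 40°) = I₀ cos²(47°) = 0.4651 I₀.
I₂ = I₁ cos²(53° − 87°) = 0.4651 I₀ · cos²(34°) = 0.3197 I₀.
That is 31.97% of the incident intensity.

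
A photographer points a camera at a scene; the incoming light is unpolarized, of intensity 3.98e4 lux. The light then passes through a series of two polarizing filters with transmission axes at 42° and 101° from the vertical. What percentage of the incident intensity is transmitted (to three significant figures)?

Unpolarized light through the first polarizer → I₁ = 3.98e4 lux/2 = 1.99e+04 lux, polarized at 42°.
I₂ = I₁ · cos²(59°) = 1.99e+04 · 0.2653 = 5279 lux.
That is 13.26% of the incident intensity.

≈ 13.3%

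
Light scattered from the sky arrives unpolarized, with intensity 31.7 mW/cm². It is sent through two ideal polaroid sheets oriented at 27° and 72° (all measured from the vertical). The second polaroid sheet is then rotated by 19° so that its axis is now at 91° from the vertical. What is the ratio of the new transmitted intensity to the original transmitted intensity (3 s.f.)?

Before rotation:
Unpolarized light through the first polarizer → I₁ = ½ I₀, now polarized at 27°.
I₂ = I₁ cos²(72° − 27°) = 0.5 I₀ · cos²(45°) = 0.25 I₀.
After rotation:
Unpolarized light through the first polarizer → I₁ = ½ I₀, now polarized at 27°.
I₂ = I₁ cos²(91° − 27°) = 0.5 I₀ · cos²(64°) = 0.09608 I₀.
Ratio = 0.09608 / 0.25 = 0.3843.

I_new/I_old ≈ 0.384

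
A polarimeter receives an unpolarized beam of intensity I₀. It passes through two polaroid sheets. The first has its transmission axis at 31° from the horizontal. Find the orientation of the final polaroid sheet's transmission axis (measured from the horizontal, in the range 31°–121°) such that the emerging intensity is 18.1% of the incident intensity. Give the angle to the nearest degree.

θ ≈ 84°

Unpolarized light through the first polarizer → I₁ = ½ I₀, now polarized at 31°.
Need I₂/I₀ = 0.181, so cos²(θ − 31°) = 0.181 / 0.5 = 0.362.
θ − 31° = arccos(√0.362) = 53.0°, giving θ ≈ 31 + 53.0 = 84.0°.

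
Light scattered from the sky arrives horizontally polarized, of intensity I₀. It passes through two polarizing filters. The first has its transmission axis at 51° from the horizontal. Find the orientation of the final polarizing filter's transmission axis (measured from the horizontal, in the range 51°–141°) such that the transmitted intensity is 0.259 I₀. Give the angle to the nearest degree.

By Malus's law, I₁ = I₀ cos²(51° − 0°) = I₀ cos²(51°) = 0.396 I₀.
Need I₂/I₀ = 0.259, so cos²(θ − 51°) = 0.259 / 0.396 = 0.654.
θ − 51° = arccos(√0.654) = 36.0°, giving θ ≈ 51 + 36.0 = 87.0°.

θ ≈ 87°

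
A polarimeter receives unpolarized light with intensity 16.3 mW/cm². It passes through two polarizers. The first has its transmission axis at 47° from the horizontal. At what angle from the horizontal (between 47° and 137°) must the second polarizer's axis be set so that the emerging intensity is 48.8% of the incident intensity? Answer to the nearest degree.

Unpolarized light through the first polarizer → I₁ = ½ I₀, now polarized at 47°.
Need I₂/I₀ = 0.488, so cos²(θ − 47°) = 0.488 / 0.5 = 0.976.
θ − 47° = arccos(√0.976) = 8.9°, giving θ ≈ 47 + 8.9 = 55.9°.

θ ≈ 56°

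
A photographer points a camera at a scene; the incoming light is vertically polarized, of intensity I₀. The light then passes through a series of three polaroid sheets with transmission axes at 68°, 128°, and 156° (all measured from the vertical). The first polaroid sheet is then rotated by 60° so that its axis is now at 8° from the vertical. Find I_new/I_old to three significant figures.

Before rotation:
I₁ = I₀ cos²(68° − 0°) = I₀ cos²(68°) = 0.1403 I₀.
I₂ = I₁ cos²(128° − 68°) = 0.1403 I₀ · cos²(60°) = 0.03508 I₀.
I₃ = I₂ cos²(156° − 128°) = 0.03508 I₀ · cos²(28°) = 0.02735 I₀.
After rotation:
I₁ = I₀ cos²(8° − 0°) = I₀ cos²(8°) = 0.9806 I₀.
Angle between axes 1 and 2: 60°. I₂ = 0.9806 I₀ · cos²(60°) = 0.2452 I₀.
I₃ = I₂ cos²(156° − 128°) = 0.2452 I₀ · cos²(28°) = 0.1911 I₀.
Ratio = 0.1911 / 0.02735 = 6.988.

I_new/I_old ≈ 6.99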